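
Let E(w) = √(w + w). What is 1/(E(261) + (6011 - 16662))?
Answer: -10651/113443279 - 3*√58/113443279 ≈ -9.4090e-5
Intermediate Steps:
E(w) = √2*√w (E(w) = √(2*w) = √2*√w)
1/(E(261) + (6011 - 16662)) = 1/(√2*√261 + (6011 - 16662)) = 1/(√2*(3*√29) - 10651) = 1/(3*√58 - 10651) = 1/(-10651 + 3*√58)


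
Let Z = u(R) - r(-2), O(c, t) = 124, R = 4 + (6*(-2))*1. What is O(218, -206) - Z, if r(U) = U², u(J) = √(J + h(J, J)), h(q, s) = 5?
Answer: 128 - I*√3 ≈ 128.0 - 1.732*I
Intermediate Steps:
R = -8 (R = 4 - 12*1 = 4 - 12 = -8)
u(J) = √(5 + J) (u(J) = √(J + 5) = √(5 + J))
Z = -4 + I*√3 (Z = √(5 - 8) - 1*(-2)² = √(-3) - 1*4 = I*√3 - 4 = -4 + I*√3 ≈ -4.0 + 1.732*I)
O(218, -206) - Z = 124 - (-4 + I*√3) = 124 + (4 - I*√3) = 128 - I*√3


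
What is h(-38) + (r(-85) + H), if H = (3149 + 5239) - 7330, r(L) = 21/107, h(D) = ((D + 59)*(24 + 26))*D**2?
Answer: 162346627/107 ≈ 1.5173e+6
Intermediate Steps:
h(D) = D**2*(2950 + 50*D) (h(D) = ((59 + D)*50)*D**2 = (2950 + 50*D)*D**2 = D**2*(2950 + 50*D))
r(L) = 21/107 (r(L) = 21*(1/107) = 21/107)
H = 1058 (H = 8388 - 7330 = 1058)
h(-38) + (r(-85) + H) = 50*(-38)**2*(59 - 38) + (21/107 + 1058) = 50*1444*21 + 113227/107 = 1516200 + 113227/107 = 162346627/107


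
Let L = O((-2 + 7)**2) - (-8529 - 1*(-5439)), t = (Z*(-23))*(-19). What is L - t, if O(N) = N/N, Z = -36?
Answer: 18823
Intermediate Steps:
O(N) = 1
t = -15732 (t = -36*(-23)*(-19) = 828*(-19) = -15732)
L = 3091 (L = 1 - (-8529 - 1*(-5439)) = 1 - (-8529 + 5439) = 1 - 1*(-3090) = 1 + 3090 = 3091)
L - t = 3091 - 1*(-15732) = 3091 + 15732 = 18823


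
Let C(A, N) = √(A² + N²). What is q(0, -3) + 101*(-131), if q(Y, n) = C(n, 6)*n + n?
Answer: -13234 - 9*√5 ≈ -13254.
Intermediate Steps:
q(Y, n) = n + n*√(36 + n²) (q(Y, n) = √(n² + 6²)*n + n = √(n² + 36)*n + n = √(36 + n²)*n + n = n*√(36 + n²) + n = n + n*√(36 + n²))
q(0, -3) + 101*(-131) = -3*(1 + √(36 + (-3)²)) + 101*(-131) = -3*(1 + √(36 + 9)) - 13231 = -3*(1 + √45) - 13231 = -3*(1 + 3*√5) - 13231 = (-3 - 9*√5) - 13231 = -13234 - 9*√5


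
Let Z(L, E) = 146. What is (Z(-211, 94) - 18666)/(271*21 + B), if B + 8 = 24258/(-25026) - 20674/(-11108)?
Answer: -429029393680/131671527127 ≈ -3.2583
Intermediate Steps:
B = -164665067/23165734 (B = -8 + (24258/(-25026) - 20674/(-11108)) = -8 + (24258*(-1/25026) - 20674*(-1/11108)) = -8 + (-4043/4171 + 10337/5554) = -8 + 20660805/23165734 = -164665067/23165734 ≈ -7.1081)
(Z(-211, 94) - 18666)/(271*21 + B) = (146 - 18666)/(271*21 - 164665067/23165734) = -18520/(5691 - 164665067/23165734) = -18520/131671527127/23165734 = -18520*23165734/131671527127 = -429029393680/131671527127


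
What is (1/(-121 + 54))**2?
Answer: 1/4489 ≈ 0.00022277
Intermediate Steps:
(1/(-121 + 54))**2 = (1/(-67))**2 = (-1/67)**2 = 1/4489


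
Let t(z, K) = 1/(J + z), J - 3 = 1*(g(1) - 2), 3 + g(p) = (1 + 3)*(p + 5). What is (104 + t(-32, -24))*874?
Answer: 454043/5 ≈ 90809.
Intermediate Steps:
g(p) = 17 + 4*p (g(p) = -3 + (1 + 3)*(p + 5) = -3 + 4*(5 + p) = -3 + (20 + 4*p) = 17 + 4*p)
J = 22 (J = 3 + 1*((17 + 4*1) - 2) = 3 + 1*((17 + 4) - 2) = 3 + 1*(21 - 2) = 3 + 1*19 = 3 + 19 = 22)
t(z, K) = 1/(22 + z)
(104 + t(-32, -24))*874 = (104 + 1/(22 - 32))*874 = (104 + 1/(-10))*874 = (104 - ⅒)*874 = (1039/10)*874 = 454043/5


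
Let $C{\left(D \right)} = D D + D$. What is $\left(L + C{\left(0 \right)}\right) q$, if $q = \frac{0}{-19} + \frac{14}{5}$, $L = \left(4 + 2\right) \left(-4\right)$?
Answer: $- \frac{336}{5} \approx -67.2$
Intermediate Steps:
$C{\left(D \right)} = D + D^{2}$ ($C{\left(D \right)} = D^{2} + D = D + D^{2}$)
$L = -24$ ($L = 6 \left(-4\right) = -24$)
$q = \frac{14}{5}$ ($q = 0 \left(- \frac{1}{19}\right) + 14 \cdot \frac{1}{5} = 0 + \frac{14}{5} = \frac{14}{5} \approx 2.8$)
$\left(L + C{\left(0 \right)}\right) q = \left(-24 + 0 \left(1 + 0\right)\right) \frac{14}{5} = \left(-24 + 0 \cdot 1\right) \frac{14}{5} = \left(-24 + 0\right) \frac{14}{5} = \left(-24\right) \frac{14}{5} = - \frac{336}{5}$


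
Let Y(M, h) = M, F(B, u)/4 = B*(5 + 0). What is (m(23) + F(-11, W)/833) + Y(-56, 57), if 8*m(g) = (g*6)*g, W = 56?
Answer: 1134499/3332 ≈ 340.49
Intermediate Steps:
F(B, u) = 20*B (F(B, u) = 4*(B*(5 + 0)) = 4*(B*5) = 4*(5*B) = 20*B)
m(g) = 3*g**2/4 (m(g) = ((g*6)*g)/8 = ((6*g)*g)/8 = (6*g**2)/8 = 3*g**2/4)
(m(23) + F(-11, W)/833) + Y(-56, 57) = ((3/4)*23**2 + (20*(-11))/833) - 56 = ((3/4)*529 - 220*1/833) - 56 = (1587/4 - 220/833) - 56 = 1321091/3332 - 56 = 1134499/3332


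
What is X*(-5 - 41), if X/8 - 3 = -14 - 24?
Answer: 12880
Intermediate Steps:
X = -280 (X = 24 + 8*(-14 - 24) = 24 + 8*(-38) = 24 - 304 = -280)
X*(-5 - 41) = -280*(-5 - 41) = -280*(-46) = 12880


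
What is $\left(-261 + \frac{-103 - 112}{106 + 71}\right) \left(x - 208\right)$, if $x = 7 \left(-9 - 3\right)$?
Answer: $\frac{13552304}{177} \approx 76567.0$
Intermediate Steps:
$x = -84$ ($x = 7 \left(-12\right) = -84$)
$\left(-261 + \frac{-103 - 112}{106 + 71}\right) \left(x - 208\right) = \left(-261 + \frac{-103 - 112}{106 + 71}\right) \left(-84 - 208\right) = \left(-261 - \frac{215}{177}\right) \left(-292\right) = \left(- \frac{46412}{177}\right) \left(-292\right) = \frac{13552304}{177}$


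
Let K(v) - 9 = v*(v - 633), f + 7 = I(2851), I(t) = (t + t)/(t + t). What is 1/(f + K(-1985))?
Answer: 1/5196733 ≈ 1.9243e-7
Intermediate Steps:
I(t) = 1 (I(t) = (2*t)/((2*t)) = (2*t)*(1/(2*t)) = 1)
f = -6 (f = -7 + 1 = -6)
K(v) = 9 + v*(-633 + v) (K(v) = 9 + v*(v - 633) = 9 + v*(-633 + v))
1/(f + K(-1985)) = 1/(-6 + (9 + (-1985)² - 633*(-1985))) = 1/(-6 + (9 + 3940225 + 1256505)) = 1/(-6 + 5196739) = 1/5196733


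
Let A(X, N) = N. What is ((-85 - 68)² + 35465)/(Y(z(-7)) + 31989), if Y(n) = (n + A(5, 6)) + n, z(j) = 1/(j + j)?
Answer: 206059/111982 ≈ 1.8401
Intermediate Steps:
z(j) = 1/(2*j)
Y(n) = 6 + 2*n (Y(n) = (n + 6) + n = (6 + n) + n = 6 + 2*n)
((-85 - 68)² + 35465)/(Y(z(-7)) + 31989) = ((-85 - 68)² + 35465)/((6 + 2*((½)/(-7))) + 31989) = ((-153)² + 35465)/((6 + 2*((½)*(-⅐))) + 31989) = (23409 + 35465)/((6 + 2*(-1/14)) + 31989) = 58874/((6 - ⅐) + 31989) = 58874/(41/7 + 31989) = 58874/(223964/7) = 58874*(7/223964) = 206059/111982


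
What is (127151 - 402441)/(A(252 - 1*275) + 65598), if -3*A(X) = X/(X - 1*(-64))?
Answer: -33860670/8068577 ≈ -4.1966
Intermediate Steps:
A(X) = -X/(3*(64 + X)) (A(X) = -X/(3*(X - 1*(-64))) = -X/(3*(X + 64)) = -X/(3*(64 + X)))
(127151 - 402441)/(A(252 - 1*275) + 65598) = (127151 - 402441)/(-(252 - 1*275)/(192 + 3*(252 - 1*275)) + 65598) = -275290/(-(252 - 275)/(192 + 3*(252 - 275)) + 65598) = -275290/(-1*(-23)/(192 + 3*(-23)) + 65598) = -275290/(-1*(-23)/(192 - 69) + 65598) = -275290/(-1*(-23)/123 + 65598) = -275290/(-1*(-23)*1/123 + 65598) = -275290/(23/123 + 65598) = -275290/8068577/123 = -275290*123/8068577 = -33860670/8068577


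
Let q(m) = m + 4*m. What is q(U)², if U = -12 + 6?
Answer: 900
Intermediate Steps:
U = -6
q(m) = 5*m
q(U)² = (5*(-6))² = (-30)² = 900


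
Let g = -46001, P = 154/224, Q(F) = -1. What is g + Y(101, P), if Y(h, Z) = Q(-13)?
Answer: -46002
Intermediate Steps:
P = 11/16 (P = 154*(1/224) = 11/16 ≈ 0.68750)
Y(h, Z) = -1
g + Y(101, P) = -46001 - 1 = -46002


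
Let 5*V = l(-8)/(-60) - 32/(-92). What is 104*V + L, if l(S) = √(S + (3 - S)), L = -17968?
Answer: -2065488/115 - 26*√3/75 ≈ -17961.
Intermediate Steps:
l(S) = √3
V = 8/115 - √3/300 (V = (√3/(-60) - 32/(-92))/5 = (√3*(-1/60) - 32*(-1/92))/5 = (-√3/60 + 8/23)/5 = (8/23 - √3/60)/5 = 8/115 - √3/300 ≈ 0.063792)
104*V + L = 104*(8/115 - √3/300) - 17968 = (832/115 - 26*√3/75) - 17968 = -2065488/115 - 26*√3/75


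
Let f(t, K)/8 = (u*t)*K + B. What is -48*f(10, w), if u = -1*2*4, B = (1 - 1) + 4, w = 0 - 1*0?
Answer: -1536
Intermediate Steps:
w = 0 (w = 0 + 0 = 0)
B = 4 (B = 0 + 4 = 4)
u = -8 (u = -2*4 = -8)
f(t, K) = 32 - 64*K*t (f(t, K) = 8*((-8*t)*K + 4) = 8*(-8*K*t + 4) = 8*(4 - 8*K*t) = 32 - 64*K*t)
-48*f(10, w) = -48*(32 - 64*0*10) = -48*(32 + 0) = -48*32 = -1536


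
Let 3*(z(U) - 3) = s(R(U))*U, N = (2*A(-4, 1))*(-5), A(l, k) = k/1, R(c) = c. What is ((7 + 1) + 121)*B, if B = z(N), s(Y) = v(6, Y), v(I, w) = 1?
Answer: -43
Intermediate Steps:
A(l, k) = k (A(l, k) = k*1 = k)
s(Y) = 1
N = -10 (N = (2*1)*(-5) = 2*(-5) = -10)
z(U) = 3 + U/3 (z(U) = 3 + (1*U)/3 = 3 + U/3)
B = -1/3 (B = 3 + (1/3)*(-10) = 3 - 10/3 = -1/3 ≈ -0.33333)
((7 + 1) + 121)*B = ((7 + 1) + 121)*(-1/3) = (8 + 121)*(-1/3) = 129*(-1/3) = -43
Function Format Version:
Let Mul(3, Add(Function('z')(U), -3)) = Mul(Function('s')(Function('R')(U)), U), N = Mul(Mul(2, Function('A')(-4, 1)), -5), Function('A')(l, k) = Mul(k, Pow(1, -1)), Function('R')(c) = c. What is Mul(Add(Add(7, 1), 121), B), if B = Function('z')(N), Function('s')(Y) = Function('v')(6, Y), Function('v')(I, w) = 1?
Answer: -43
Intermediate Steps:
Function('A')(l, k) = k (Function('A')(l, k) = Mul(k, 1) = k)
Function('s')(Y) = 1
N = -10 (N = Mul(Mul(2, 1), -5) = Mul(2, -5) = -10)
Function('z')(U) = Add(3, Mul(Rational(1, 3), U)) (Function('z')(U) = Add(3, Mul(Rational(1, 3), Mul(1, U))) = Add(3, Mul(Rational(1, 3), U)))
B = Rational(-1, 3) (B = Add(3, Mul(Rational(1, 3), -10)) = Add(3, Rational(-10, 3)) = Rational(-1, 3) ≈ -0.33333)
Mul(Add(Add(7, 1), 121), B) = Mul(Add(Add(7, 1), 121), Rational(-1, 3)) = Mul(Add(8, 121), Rational(-1, 3)) = Mul(129, Rational(-1, 3)) = -43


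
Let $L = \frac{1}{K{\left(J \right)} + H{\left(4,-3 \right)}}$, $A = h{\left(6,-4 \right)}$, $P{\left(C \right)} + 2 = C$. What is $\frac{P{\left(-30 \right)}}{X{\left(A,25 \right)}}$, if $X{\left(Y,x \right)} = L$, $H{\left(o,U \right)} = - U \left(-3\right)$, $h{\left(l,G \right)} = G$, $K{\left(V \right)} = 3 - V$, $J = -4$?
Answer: $64$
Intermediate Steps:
$P{\left(C \right)} = -2 + C$
$H{\left(o,U \right)} = 3 U$
$A = -4$
$L = - \frac{1}{2}$ ($L = \frac{1}{\left(3 - -4\right) + 3 \left(-3\right)} = \frac{1}{\left(3 + 4\right) - 9} = \frac{1}{7 - 9} = \frac{1}{-2} = - \frac{1}{2} \approx -0.5$)
$X{\left(Y,x \right)} = - \frac{1}{2}$
$\frac{P{\left(-30 \right)}}{X{\left(A,25 \right)}} = \frac{-2 - 30}{- \frac{1}{2}} = \left(-32\right) \left(-2\right) = 64$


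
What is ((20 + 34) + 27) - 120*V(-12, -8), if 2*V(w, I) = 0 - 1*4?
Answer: 321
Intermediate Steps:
V(w, I) = -2 (V(w, I) = (0 - 1*4)/2 = (0 - 4)/2 = (1/2)*(-4) = -2)
((20 + 34) + 27) - 120*V(-12, -8) = ((20 + 34) + 27) - 120*(-2) = (54 + 27) + 240 = 81 + 240 = 321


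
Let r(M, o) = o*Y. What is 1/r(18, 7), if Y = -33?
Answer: -1/231 ≈ -0.0043290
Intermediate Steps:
r(M, o) = -33*o (r(M, o) = o*(-33) = -33*o)
1/r(18, 7) = 1/(-33*7) = 1/(-231) = -1/231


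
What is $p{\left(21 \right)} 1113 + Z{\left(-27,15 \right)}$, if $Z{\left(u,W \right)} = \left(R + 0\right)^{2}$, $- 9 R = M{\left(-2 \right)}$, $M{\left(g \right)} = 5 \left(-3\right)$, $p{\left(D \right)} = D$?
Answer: $\frac{210382}{9} \approx 23376.0$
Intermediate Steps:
$M{\left(g \right)} = -15$
$R = \frac{5}{3}$ ($R = \left(- \frac{1}{9}\right) \left(-15\right) = \frac{5}{3} \approx 1.6667$)
$Z{\left(u,W \right)} = \frac{25}{9}$ ($Z{\left(u,W \right)} = \left(\frac{5}{3} + 0\right)^{2} = \left(\frac{5}{3}\right)^{2} = \frac{25}{9}$)
$p{\left(21 \right)} 1113 + Z{\left(-27,15 \right)} = 21 \cdot 1113 + \frac{25}{9} = 23373 + \frac{25}{9} = \frac{210382}{9}$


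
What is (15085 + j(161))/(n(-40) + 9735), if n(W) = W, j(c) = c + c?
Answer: 2201/1385 ≈ 1.5892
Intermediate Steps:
j(c) = 2*c
(15085 + j(161))/(n(-40) + 9735) = (15085 + 2*161)/(-40 + 9735) = (15085 + 322)/9695 = 15407*(1/9695) = 2201/1385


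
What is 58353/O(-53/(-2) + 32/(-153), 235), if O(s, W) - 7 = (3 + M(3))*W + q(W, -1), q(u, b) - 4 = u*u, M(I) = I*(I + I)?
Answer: 19451/20057 ≈ 0.96979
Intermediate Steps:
M(I) = 2*I² (M(I) = I*(2*I) = 2*I²)
q(u, b) = 4 + u² (q(u, b) = 4 + u*u = 4 + u²)
O(s, W) = 11 + W² + 21*W (O(s, W) = 7 + ((3 + 2*3²)*W + (4 + W²)) = 7 + ((3 + 2*9)*W + (4 + W²)) = 7 + ((3 + 18)*W + (4 + W²)) = 7 + (21*W + (4 + W²)) = 7 + (4 + W² + 21*W) = 11 + W² + 21*W)
58353/O(-53/(-2) + 32/(-153), 235) = 58353/(11 + 235² + 21*235) = 58353/(11 + 55225 + 4935) = 58353/60171 = 58353*(1/60171) = 19451/20057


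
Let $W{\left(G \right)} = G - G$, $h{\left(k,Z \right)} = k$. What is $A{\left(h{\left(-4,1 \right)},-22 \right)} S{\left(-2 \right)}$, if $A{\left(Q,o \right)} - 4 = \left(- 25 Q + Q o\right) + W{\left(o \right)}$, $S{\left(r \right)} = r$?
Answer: $-384$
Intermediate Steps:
$W{\left(G \right)} = 0$
$A{\left(Q,o \right)} = 4 - 25 Q + Q o$ ($A{\left(Q,o \right)} = 4 + \left(\left(- 25 Q + Q o\right) + 0\right) = 4 + \left(- 25 Q + Q o\right) = 4 - 25 Q + Q o$)
$A{\left(h{\left(-4,1 \right)},-22 \right)} S{\left(-2 \right)} = \left(4 - -100 - -88\right) \left(-2\right) = \left(4 + 100 + 88\right) \left(-2\right) = 192 \left(-2\right) = -384$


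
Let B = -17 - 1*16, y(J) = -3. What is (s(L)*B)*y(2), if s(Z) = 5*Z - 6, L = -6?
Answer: -3564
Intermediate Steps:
B = -33 (B = -17 - 16 = -33)
s(Z) = -6 + 5*Z
(s(L)*B)*y(2) = ((-6 + 5*(-6))*(-33))*(-3) = ((-6 - 30)*(-33))*(-3) = -36*(-33)*(-3) = 1188*(-3) = -3564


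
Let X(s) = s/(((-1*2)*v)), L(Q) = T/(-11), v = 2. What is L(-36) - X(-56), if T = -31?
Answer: -123/11 ≈ -11.182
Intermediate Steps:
L(Q) = 31/11 (L(Q) = -31/(-11) = -31*(-1/11) = 31/11)
X(s) = -s/4 (X(s) = s/((-1*2*2)) = s/((-2*2)) = s/(-4) = s*(-¼) = -s/4)
L(-36) - X(-56) = 31/11 - (-1)*(-56)/4 = 31/11 - 1*14 = 31/11 - 14 = -123/11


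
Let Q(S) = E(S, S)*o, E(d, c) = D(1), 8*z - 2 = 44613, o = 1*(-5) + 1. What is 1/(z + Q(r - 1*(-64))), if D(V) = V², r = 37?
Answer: 8/44583 ≈ 0.00017944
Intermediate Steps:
o = -4 (o = -5 + 1 = -4)
z = 44615/8 (z = ¼ + (⅛)*44613 = ¼ + 44613/8 = 44615/8 ≈ 5576.9)
E(d, c) = 1 (E(d, c) = 1² = 1)
Q(S) = -4 (Q(S) = 1*(-4) = -4)
1/(z + Q(r - 1*(-64))) = 1/(44615/8 - 4) = 1/(44583/8) = 8/44583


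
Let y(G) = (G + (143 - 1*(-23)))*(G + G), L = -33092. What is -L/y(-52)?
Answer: -8273/2964 ≈ -2.7912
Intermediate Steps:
y(G) = 2*G*(166 + G) (y(G) = (G + (143 + 23))*(2*G) = (G + 166)*(2*G) = (166 + G)*(2*G) = 2*G*(166 + G))
-L/y(-52) = -(-33092)/(2*(-52)*(166 - 52)) = -(-33092)/(2*(-52)*114) = -(-33092)/(-11856) = -(-33092)*(-1)/11856 = -1*8273/2964 = -8273/2964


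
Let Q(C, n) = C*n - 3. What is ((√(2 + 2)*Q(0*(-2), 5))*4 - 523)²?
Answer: 299209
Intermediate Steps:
Q(C, n) = -3 + C*n
((√(2 + 2)*Q(0*(-2), 5))*4 - 523)² = ((√(2 + 2)*(-3 + (0*(-2))*5))*4 - 523)² = ((√4*(-3 + 0*5))*4 - 523)² = ((2*(-3 + 0))*4 - 523)² = ((2*(-3))*4 - 523)² = (-6*4 - 523)² = (-24 - 523)² = (-547)² = 299209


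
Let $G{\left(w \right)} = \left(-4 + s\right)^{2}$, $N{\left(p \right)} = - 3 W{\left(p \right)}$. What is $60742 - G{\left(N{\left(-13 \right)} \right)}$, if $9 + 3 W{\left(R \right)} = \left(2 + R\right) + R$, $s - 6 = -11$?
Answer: $60661$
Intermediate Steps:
$s = -5$ ($s = 6 - 11 = -5$)
$W{\left(R \right)} = - \frac{7}{3} + \frac{2 R}{3}$ ($W{\left(R \right)} = -3 + \frac{\left(2 + R\right) + R}{3} = -3 + \frac{2 + 2 R}{3} = -3 + \left(\frac{2}{3} + \frac{2 R}{3}\right) = - \frac{7}{3} + \frac{2 R}{3}$)
$N{\left(p \right)} = 7 - 2 p$ ($N{\left(p \right)} = - 3 \left(- \frac{7}{3} + \frac{2 p}{3}\right) = 7 - 2 p$)
$G{\left(w \right)} = 81$ ($G{\left(w \right)} = \left(-4 - 5\right)^{2} = \left(-9\right)^{2} = 81$)
$60742 - G{\left(N{\left(-13 \right)} \right)} = 60742 - 81 = 60661$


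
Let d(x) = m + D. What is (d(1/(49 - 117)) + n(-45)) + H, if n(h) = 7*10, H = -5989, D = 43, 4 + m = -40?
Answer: -5920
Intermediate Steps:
m = -44 (m = -4 - 40 = -44)
d(x) = -1 (d(x) = -44 + 43 = -1)
n(h) = 70
(d(1/(49 - 117)) + n(-45)) + H = (-1 + 70) - 5989 = 69 - 5989 = -5920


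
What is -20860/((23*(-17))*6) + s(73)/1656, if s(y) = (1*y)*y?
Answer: 340913/28152 ≈ 12.110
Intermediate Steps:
s(y) = y² (s(y) = y*y = y²)
-20860/((23*(-17))*6) + s(73)/1656 = -20860/((23*(-17))*6) + 73²/1656 = -20860/((-391*6)) + 5329*(1/1656) = -20860/(-2346) + 5329/1656 = -20860*(-1/2346) + 5329/1656 = 10430/1173 + 5329/1656 = 340913/28152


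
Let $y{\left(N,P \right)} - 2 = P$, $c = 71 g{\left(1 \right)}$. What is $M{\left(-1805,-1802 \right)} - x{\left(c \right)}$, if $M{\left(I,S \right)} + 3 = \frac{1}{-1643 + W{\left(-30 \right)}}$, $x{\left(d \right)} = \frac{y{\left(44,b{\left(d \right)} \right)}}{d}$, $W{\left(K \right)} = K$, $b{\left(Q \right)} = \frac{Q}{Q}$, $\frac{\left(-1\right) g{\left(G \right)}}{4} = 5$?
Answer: $- \frac{7123381}{2375660} \approx -2.9985$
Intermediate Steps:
$g{\left(G \right)} = -20$ ($g{\left(G \right)} = \left(-4\right) 5 = -20$)
$c = -1420$ ($c = 71 \left(-20\right) = -1420$)
$b{\left(Q \right)} = 1$
$y{\left(N,P \right)} = 2 + P$
$x{\left(d \right)} = \frac{3}{d}$ ($x{\left(d \right)} = \frac{2 + 1}{d} = \frac{3}{d}$)
$M{\left(I,S \right)} = - \frac{5020}{1673}$ ($M{\left(I,S \right)} = -3 + \frac{1}{-1643 - 30} = -3 + \frac{1}{-1673} = -3 - \frac{1}{1673} = - \frac{5020}{1673}$)
$M{\left(-1805,-1802 \right)} - x{\left(c \right)} = - \frac{5020}{1673} - \frac{3}{-1420} = - \frac{5020}{1673} - 3 \left(- \frac{1}{1420}\right) = - \frac{5020}{1673} - - \frac{3}{1420} = - \frac{5020}{1673} + \frac{3}{1420} = - \frac{7123381}{2375660}$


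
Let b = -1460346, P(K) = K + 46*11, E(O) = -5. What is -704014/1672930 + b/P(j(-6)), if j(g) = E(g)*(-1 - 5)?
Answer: -610858496321/224172620 ≈ -2724.9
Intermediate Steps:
j(g) = 30 (j(g) = -5*(-1 - 5) = -5*(-6) = 30)
P(K) = 506 + K (P(K) = K + 506 = 506 + K)
-704014/1672930 + b/P(j(-6)) = -704014/1672930 - 1460346/(506 + 30) = -704014*1/1672930 - 1460346/536 = -352007/836465 - 1460346*1/536 = -352007/836465 - 730173/268 = -610858496321/224172620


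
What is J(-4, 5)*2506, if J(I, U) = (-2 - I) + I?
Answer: -5012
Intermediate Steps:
J(I, U) = -2
J(-4, 5)*2506 = -2*2506 = -5012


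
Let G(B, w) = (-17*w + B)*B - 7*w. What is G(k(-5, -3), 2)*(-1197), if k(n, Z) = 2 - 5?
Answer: -116109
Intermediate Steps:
k(n, Z) = -3
G(B, w) = -7*w + B*(B - 17*w) (G(B, w) = (B - 17*w)*B - 7*w = B*(B - 17*w) - 7*w = -7*w + B*(B - 17*w))
G(k(-5, -3), 2)*(-1197) = ((-3)² - 7*2 - 17*(-3)*2)*(-1197) = (9 - 14 + 102)*(-1197) = 97*(-1197) = -116109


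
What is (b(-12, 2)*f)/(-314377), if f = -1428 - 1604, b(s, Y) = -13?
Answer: -39416/314377 ≈ -0.12538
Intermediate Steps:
f = -3032
(b(-12, 2)*f)/(-314377) = -13*(-3032)/(-314377) = 39416*(-1/314377) = -39416/314377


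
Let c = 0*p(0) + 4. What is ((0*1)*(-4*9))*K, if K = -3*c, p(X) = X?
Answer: 0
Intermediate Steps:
c = 4 (c = 0*0 + 4 = 0 + 4 = 4)
K = -12 (K = -3*4 = -12)
((0*1)*(-4*9))*K = ((0*1)*(-4*9))*(-12) = (0*(-36))*(-12) = 0*(-12) = 0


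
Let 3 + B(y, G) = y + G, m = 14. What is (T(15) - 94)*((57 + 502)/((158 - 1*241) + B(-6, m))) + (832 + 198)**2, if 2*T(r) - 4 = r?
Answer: 12738067/12 ≈ 1.0615e+6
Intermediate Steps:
T(r) = 2 + r/2
B(y, G) = -3 + G + y (B(y, G) = -3 + (y + G) = -3 + (G + y) = -3 + G + y)
(T(15) - 94)*((57 + 502)/((158 - 1*241) + B(-6, m))) + (832 + 198)**2 = ((2 + (1/2)*15) - 94)*((57 + 502)/((158 - 1*241) + (-3 + 14 - 6))) + (832 + 198)**2 = ((2 + 15/2) - 94)*(559/((158 - 241) + 5)) + 1030**2 = (19/2 - 94)*(559/(-83 + 5)) + 1060900 = -94471/(2*(-78)) + 1060900 = -94471*(-1)/(2*78) + 1060900 = -169/2*(-43/6) + 1060900 = 7267/12 + 1060900 = 12738067/12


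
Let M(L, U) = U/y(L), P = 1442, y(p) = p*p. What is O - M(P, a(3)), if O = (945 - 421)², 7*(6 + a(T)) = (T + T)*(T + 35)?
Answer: 1998302073731/7277774 ≈ 2.7458e+5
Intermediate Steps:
y(p) = p²
a(T) = -6 + 2*T*(35 + T)/7 (a(T) = -6 + ((T + T)*(T + 35))/7 = -6 + ((2*T)*(35 + T))/7 = -6 + (2*T*(35 + T))/7 = -6 + 2*T*(35 + T)/7)
O = 274576 (O = 524² = 274576)
M(L, U) = U/L² (M(L, U) = U/(L²) = U/L²)
O - M(P, a(3)) = 274576 - (-6 + 10*3 + (2/7)*3²)/1442² = 274576 - (-6 + 30 + (2/7)*9)/2079364 = 274576 - (-6 + 30 + 18/7)/2079364 = 274576 - 186/(7*2079364) = 274576 - 1*93/7277774 = 274576 - 93/7277774 = 1998302073731/7277774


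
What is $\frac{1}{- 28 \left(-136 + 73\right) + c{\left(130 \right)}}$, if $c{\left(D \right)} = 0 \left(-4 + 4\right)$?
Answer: $\frac{1}{1764} \approx 0.00056689$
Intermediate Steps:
$c{\left(D \right)} = 0$ ($c{\left(D \right)} = 0 \cdot 0 = 0$)
$\frac{1}{- 28 \left(-136 + 73\right) + c{\left(130 \right)}} = \frac{1}{- 28 \left(-136 + 73\right) + 0} = \frac{1}{\left(-28\right) \left(-63\right) + 0} = \frac{1}{1764 + 0} = \frac{1}{1764}$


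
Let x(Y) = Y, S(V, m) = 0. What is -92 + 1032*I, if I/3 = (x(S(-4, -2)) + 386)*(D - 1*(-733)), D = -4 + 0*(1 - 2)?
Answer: 871195732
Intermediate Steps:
D = -4 (D = -4 + 0*(-1) = -4 + 0 = -4)
I = 844182 (I = 3*((0 + 386)*(-4 - 1*(-733))) = 3*(386*(-4 + 733)) = 3*(386*729) = 3*281394 = 844182)
-92 + 1032*I = -92 + 1032*844182 = -92 + 871195824 = 871195732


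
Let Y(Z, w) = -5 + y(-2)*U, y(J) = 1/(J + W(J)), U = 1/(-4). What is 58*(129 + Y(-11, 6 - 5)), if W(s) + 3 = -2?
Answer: 100717/14 ≈ 7194.1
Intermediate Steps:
W(s) = -5 (W(s) = -3 - 2 = -5)
U = -¼ ≈ -0.25000
y(J) = 1/(-5 + J) (y(J) = 1/(J - 5) = 1/(-5 + J))
Y(Z, w) = -139/28 (Y(Z, w) = -5 - ¼/(-5 - 2) = -5 - ¼/(-7) = -5 - ⅐*(-¼) = -5 + 1/28 = -139/28)
58*(129 + Y(-11, 6 - 5)) = 58*(129 - 139/28) = 58*(3473/28) = 100717/14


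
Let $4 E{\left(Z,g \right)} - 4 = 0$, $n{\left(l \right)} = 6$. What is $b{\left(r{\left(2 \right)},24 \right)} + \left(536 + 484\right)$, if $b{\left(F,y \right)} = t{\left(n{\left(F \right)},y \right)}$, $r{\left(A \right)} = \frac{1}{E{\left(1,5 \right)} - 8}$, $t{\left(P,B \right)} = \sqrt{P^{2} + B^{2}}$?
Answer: $1020 + 6 \sqrt{17} \approx 1044.7$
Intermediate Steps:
$t{\left(P,B \right)} = \sqrt{B^{2} + P^{2}}$
$E{\left(Z,g \right)} = 1$ ($E{\left(Z,g \right)} = 1 + \frac{1}{4} \cdot 0 = 1 + 0 = 1$)
$r{\left(A \right)} = - \frac{1}{7}$ ($r{\left(A \right)} = \frac{1}{1 - 8} = \frac{1}{-7} = - \frac{1}{7}$)
$b{\left(F,y \right)} = \sqrt{36 + y^{2}}$ ($b{\left(F,y \right)} = \sqrt{y^{2} + 6^{2}} = \sqrt{y^{2} + 36} = \sqrt{36 + y^{2}}$)
$b{\left(r{\left(2 \right)},24 \right)} + \left(536 + 484\right) = \sqrt{36 + 24^{2}} + \left(536 + 484\right) = \sqrt{36 + 576} + 1020 = \sqrt{612} + 1020 = 6 \sqrt{17} + 1020 = 1020 + 6 \sqrt{17}$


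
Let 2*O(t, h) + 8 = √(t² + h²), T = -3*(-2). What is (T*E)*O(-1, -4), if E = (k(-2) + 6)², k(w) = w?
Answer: -384 + 48*√17 ≈ -186.09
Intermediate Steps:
T = 6
O(t, h) = -4 + √(h² + t²)/2 (O(t, h) = -4 + √(t² + h²)/2 = -4 + √(h² + t²)/2)
E = 16 (E = (-2 + 6)² = 4² = 16)
(T*E)*O(-1, -4) = (6*16)*(-4 + √((-4)² + (-1)²)/2) = 96*(-4 + √(16 + 1)/2) = 96*(-4 + √17/2) = -384 + 48*√17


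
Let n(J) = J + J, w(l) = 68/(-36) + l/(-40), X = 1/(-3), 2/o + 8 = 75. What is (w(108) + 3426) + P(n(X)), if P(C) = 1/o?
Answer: 155471/45 ≈ 3454.9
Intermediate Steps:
o = 2/67 (o = 2/(-8 + 75) = 2/67 ≈ 0.029851)
X = -⅓ ≈ -0.33333
w(l) = -17/9 - l/40 (w(l) = 68*(-1/36) + l*(-1/40) = -17/9 - l/40)
n(J) = 2*J
P(C) = 67/2 (P(C) = 1/(2/67) = 67/2)
(w(108) + 3426) + P(n(X)) = ((-17/9 - 1/40*108) + 3426) + 67/2 = ((-17/9 - 27/10) + 3426) + 67/2 = (-413/90 + 3426) + 67/2 = 307927/90 + 67/2 = 155471/45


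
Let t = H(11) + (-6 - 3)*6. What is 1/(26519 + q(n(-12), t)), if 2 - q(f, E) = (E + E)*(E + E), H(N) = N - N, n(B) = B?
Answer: 1/14857 ≈ 6.7308e-5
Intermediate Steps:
H(N) = 0
t = -54 (t = 0 + (-6 - 3)*6 = 0 - 9*6 = 0 - 54 = -54)
q(f, E) = 2 - 4*E**2 (q(f, E) = 2 - (E + E)*(E + E) = 2 - 2*E*2*E = 2 - 4*E**2)
1/(26519 + q(n(-12), t)) = 1/(26519 + (2 - 4*(-54)**2)) = 1/(26519 + (2 - 4*2916)) = 1/(26519 + (2 - 11664)) = 1/(26519 - 11662) = 1/14857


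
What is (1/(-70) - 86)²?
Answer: 36252441/4900 ≈ 7398.5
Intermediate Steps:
(1/(-70) - 86)² = (-1/70 - 86)² = (-6021/70)² = 36252441/4900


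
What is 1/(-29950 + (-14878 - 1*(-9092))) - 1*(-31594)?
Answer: 1129043183/35736 ≈ 31594.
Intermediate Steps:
1/(-29950 + (-14878 - 1*(-9092))) - 1*(-31594) = 1/(-29950 + (-14878 + 9092)) + 31594 = 1/(-29950 - 5786) + 31594 = 1/(-35736) + 31594 = -1/35736 + 31594 = 1129043183/35736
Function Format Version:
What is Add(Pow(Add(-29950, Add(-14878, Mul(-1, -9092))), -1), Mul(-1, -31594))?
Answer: Rational(1129043183, 35736) ≈ 31594.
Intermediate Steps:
Add(Pow(Add(-29950, Add(-14878, Mul(-1, -9092))), -1), Mul(-1, -31594)) = Add(Pow(Add(-29950, Add(-14878, 9092)), -1), 31594) = Add(Pow(Add(-29950, -5786), -1), 31594) = Add(Pow(-35736, -1), 31594) = Add(Rational(-1, 35736), 31594) = Rational(1129043183, 35736)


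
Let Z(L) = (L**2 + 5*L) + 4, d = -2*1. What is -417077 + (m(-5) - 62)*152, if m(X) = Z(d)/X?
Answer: -2132201/5 ≈ -4.2644e+5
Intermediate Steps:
d = -2
Z(L) = 4 + L**2 + 5*L
m(X) = -2/X (m(X) = (4 + (-2)**2 + 5*(-2))/X = (4 + 4 - 10)/X = -2/X)
-417077 + (m(-5) - 62)*152 = -417077 + (-2/(-5) - 62)*152 = -417077 + (-2*(-1/5) - 62)*152 = -417077 + (2/5 - 62)*152 = -417077 - 308/5*152 = -417077 - 46816/5 = -2132201/5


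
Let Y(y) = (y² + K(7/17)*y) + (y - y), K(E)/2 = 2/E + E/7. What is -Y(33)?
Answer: -168201/119 ≈ -1413.5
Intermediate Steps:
K(E) = 4/E + 2*E/7 (K(E) = 2*(2/E + E/7) = 4/E + 2*E/7)
Y(y) = y² + 1170*y/119 (Y(y) = (y² + (4/((7/17)) + 2*(7/17)/7)*y) + (y - y) = (y² + (4/((7*(1/17))) + 2*(7*(1/17))/7)*y) + 0 = (y² + (4/(7/17) + (2/7)*(7/17))*y) + 0 = (y² + (4*(17/7) + 2/17)*y) + 0 = (y² + (68/7 + 2/17)*y) + 0 = (y² + 1170*y/119) + 0 = y² + 1170*y/119)
-Y(33) = -33*(1170 + 119*33)/119 = -33*(1170 + 3927)/119 = -33*5097/119 = -1*168201/119 = -168201/119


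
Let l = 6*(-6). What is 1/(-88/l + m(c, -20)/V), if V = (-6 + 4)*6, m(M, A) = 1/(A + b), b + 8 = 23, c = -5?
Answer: 180/443 ≈ 0.40632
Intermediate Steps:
b = 15 (b = -8 + 23 = 15)
m(M, A) = 1/(15 + A) (m(M, A) = 1/(A + 15) = 1/(15 + A))
V = -12 (V = -2*6 = -12)
l = -36
1/(-88/l + m(c, -20)/V) = 1/(-88/(-36) + 1/((15 - 20)*(-12))) = 1/(-88*(-1/36) - 1/12/(-5)) = 1/(22/9 - 1/5*(-1/12)) = 1/(22/9 + 1/60) = 1/(443/180) = 180/443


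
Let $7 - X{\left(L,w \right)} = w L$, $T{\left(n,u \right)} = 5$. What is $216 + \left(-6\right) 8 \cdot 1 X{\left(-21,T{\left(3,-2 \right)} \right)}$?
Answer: $-5160$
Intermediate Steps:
$X{\left(L,w \right)} = 7 - L w$ ($X{\left(L,w \right)} = 7 - w L = 7 - L w$)
$216 + \left(-6\right) 8 \cdot 1 X{\left(-21,T{\left(3,-2 \right)} \right)} = 216 + \left(-6\right) 8 \cdot 1 \left(7 - \left(-21\right) 5\right) = 216 + \left(-48\right) 1 \left(7 + 105\right) = 216 - 5376 = -5160$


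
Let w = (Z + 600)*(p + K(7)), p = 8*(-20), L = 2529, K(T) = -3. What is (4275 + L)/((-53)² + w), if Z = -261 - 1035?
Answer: 6804/116257 ≈ 0.058526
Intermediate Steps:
p = -160
Z = -1296
w = 113448 (w = (-1296 + 600)*(-160 - 3) = -696*(-163) = 113448)
(4275 + L)/((-53)² + w) = (4275 + 2529)/((-53)² + 113448) = 6804/(2809 + 113448) = 6804/116257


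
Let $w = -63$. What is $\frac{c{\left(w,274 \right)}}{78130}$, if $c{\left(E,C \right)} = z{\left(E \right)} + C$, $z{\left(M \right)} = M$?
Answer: $\frac{211}{78130} \approx 0.0027006$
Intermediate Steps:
$c{\left(E,C \right)} = C + E$ ($c{\left(E,C \right)} = E + C = C + E$)
$\frac{c{\left(w,274 \right)}}{78130} = \frac{274 - 63}{78130} = 211 \cdot \frac{1}{78130} = \frac{211}{78130}$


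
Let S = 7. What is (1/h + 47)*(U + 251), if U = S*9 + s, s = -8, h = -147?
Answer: 704616/49 ≈ 14380.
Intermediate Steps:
U = 55 (U = 7*9 - 8 = 63 - 8 = 55)
(1/h + 47)*(U + 251) = (1/(-147) + 47)*(55 + 251) = (-1/147 + 47)*306 = (6908/147)*306 = 704616/49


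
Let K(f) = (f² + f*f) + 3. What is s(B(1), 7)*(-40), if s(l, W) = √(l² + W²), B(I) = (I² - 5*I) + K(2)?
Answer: -280*√2 ≈ -395.98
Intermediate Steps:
K(f) = 3 + 2*f² (K(f) = (f² + f²) + 3 = 2*f² + 3 = 3 + 2*f²)
B(I) = 11 + I² - 5*I (B(I) = (I² - 5*I) + (3 + 2*2²) = (I² - 5*I) + (3 + 2*4) = (I² - 5*I) + (3 + 8) = (I² - 5*I) + 11 = 11 + I² - 5*I)
s(l, W) = √(W² + l²)
s(B(1), 7)*(-40) = √(7² + (11 + 1² - 5*1)²)*(-40) = √(49 + (11 + 1 - 5)²)*(-40) = √(49 + 7²)*(-40) = √(49 + 49)*(-40) = √98*(-40) = (7*√2)*(-40) = -280*√2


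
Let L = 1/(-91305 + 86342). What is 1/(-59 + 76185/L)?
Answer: -1/378106214 ≈ -2.6448e-9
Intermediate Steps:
L = -1/4963 (L = 1/(-4963) = -1/4963 ≈ -0.00020149)
1/(-59 + 76185/L) = 1/(-59 + 76185/(-1/4963)) = 1/(-59 + 76185*(-4963)) = 1/(-59 - 378106155) = 1/(-378106214) = -1/378106214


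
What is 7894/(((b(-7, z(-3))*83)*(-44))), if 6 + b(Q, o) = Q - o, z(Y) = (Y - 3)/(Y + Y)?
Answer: 3947/25564 ≈ 0.15440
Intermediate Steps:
z(Y) = (-3 + Y)/(2*Y) (z(Y) = (-3 + Y)/((2*Y)) = (-3 + Y)*(1/(2*Y)) = (-3 + Y)/(2*Y))
b(Q, o) = -6 + Q - o (b(Q, o) = -6 + (Q - o) = -6 + Q - o)
7894/(((b(-7, z(-3))*83)*(-44))) = 7894/((((-6 - 7 - (-3 - 3)/(2*(-3)))*83)*(-44))) = 7894/((((-6 - 7 - (-1)*(-6)/(2*3))*83)*(-44))) = 7894/((((-6 - 7 - 1*1)*83)*(-44))) = 7894/((((-6 - 7 - 1)*83)*(-44))) = 7894/((-14*83*(-44))) = 7894/((-1162*(-44))) = 7894/51128 = 7894*(1/51128) = 3947/25564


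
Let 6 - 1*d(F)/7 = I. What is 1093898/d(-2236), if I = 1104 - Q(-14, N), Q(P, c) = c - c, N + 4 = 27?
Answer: -546949/3843 ≈ -142.32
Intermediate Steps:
N = 23 (N = -4 + 27 = 23)
Q(P, c) = 0
I = 1104 (I = 1104 - 1*0 = 1104 + 0 = 1104)
d(F) = -7686 (d(F) = 42 - 7*1104 = 42 - 7728 = -7686)
1093898/d(-2236) = 1093898/(-7686) = 1093898*(-1/7686) = -546949/3843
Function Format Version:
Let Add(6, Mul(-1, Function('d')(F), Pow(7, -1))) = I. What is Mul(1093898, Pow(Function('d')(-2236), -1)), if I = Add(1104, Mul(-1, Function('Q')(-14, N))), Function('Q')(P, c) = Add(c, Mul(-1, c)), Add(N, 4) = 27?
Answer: Rational(-546949, 3843) ≈ -142.32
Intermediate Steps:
N = 23 (N = Add(-4, 27) = 23)
Function('Q')(P, c) = 0
I = 1104 (I = Add(1104, Mul(-1, 0)) = Add(1104, 0) = 1104)
Function('d')(F) = -7686 (Function('d')(F) = Add(42, Mul(-7, 1104)) = Add(42, -7728) = -7686)
Mul(1093898, Pow(Function('d')(-2236), -1)) = Mul(1093898, Pow(-7686, -1)) = Mul(1093898, Rational(-1, 7686)) = Rational(-546949, 3843)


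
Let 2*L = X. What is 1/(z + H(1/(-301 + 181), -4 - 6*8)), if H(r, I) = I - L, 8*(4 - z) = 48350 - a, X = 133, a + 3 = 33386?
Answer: -8/15883 ≈ -0.00050368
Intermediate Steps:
a = 33383 (a = -3 + 33386 = 33383)
z = -14935/8 (z = 4 - (48350 - 1*33383)/8 = 4 - (48350 - 33383)/8 = 4 - 1/8*14967 = 4 - 14967/8 = -14935/8 ≈ -1866.9)
L = 133/2 (L = (1/2)*133 = 133/2 ≈ 66.500)
H(r, I) = -133/2 + I (H(r, I) = I - 1*133/2 = I - 133/2 = -133/2 + I)
1/(z + H(1/(-301 + 181), -4 - 6*8)) = 1/(-14935/8 + (-133/2 + (-4 - 6*8))) = 1/(-14935/8 + (-133/2 + (-4 - 48))) = 1/(-14935/8 + (-133/2 - 52)) = 1/(-14935/8 - 237/2) = 1/(-15883/8) = -8/15883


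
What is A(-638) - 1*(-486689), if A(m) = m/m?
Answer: 486690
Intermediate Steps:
A(m) = 1
A(-638) - 1*(-486689) = 1 - 1*(-486689) = 1 + 486689 = 486690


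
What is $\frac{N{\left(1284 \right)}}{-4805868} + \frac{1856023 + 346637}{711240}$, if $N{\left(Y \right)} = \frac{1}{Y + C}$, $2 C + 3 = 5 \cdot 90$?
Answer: $\frac{66491385465314}{21470101150635} \approx 3.0969$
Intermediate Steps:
$C = \frac{447}{2}$ ($C = - \frac{3}{2} + \frac{5 \cdot 90}{2} = - \frac{3}{2} + \frac{1}{2} \cdot 450 = - \frac{3}{2} + 225 = \frac{447}{2} \approx 223.5$)
$N{\left(Y \right)} = \frac{1}{\frac{447}{2} + Y}$ ($N{\left(Y \right)} = \frac{1}{Y + \frac{447}{2}} = \frac{1}{\frac{447}{2} + Y}$)
$\frac{N{\left(1284 \right)}}{-4805868} + \frac{1856023 + 346637}{711240} = \frac{2 \frac{1}{447 + 2 \cdot 1284}}{-4805868} + \frac{1856023 + 346637}{711240} = \frac{2}{447 + 2568} \left(- \frac{1}{4805868}\right) + 2202660 \cdot \frac{1}{711240} = \frac{2}{3015} \left(- \frac{1}{4805868}\right) + \frac{36711}{11854} = - \frac{1}{7244846010} + \frac{36711}{11854} = \frac{66491385465314}{21470101150635}$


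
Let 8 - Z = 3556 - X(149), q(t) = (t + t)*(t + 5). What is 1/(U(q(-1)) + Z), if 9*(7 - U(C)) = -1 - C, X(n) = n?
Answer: -9/30535 ≈ -0.00029474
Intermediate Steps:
q(t) = 2*t*(5 + t) (q(t) = (2*t)*(5 + t) = 2*t*(5 + t))
Z = -3399 (Z = 8 - (3556 - 1*149) = 8 - (3556 - 149) = 8 - 1*3407 = 8 - 3407 = -3399)
U(C) = 64/9 + C/9 (U(C) = 7 - (-1 - C)/9 = 7 + (1/9 + C/9) = 64/9 + C/9)
1/(U(q(-1)) + Z) = 1/((64/9 + (2*(-1)*(5 - 1))/9) - 3399) = 1/((64/9 + (2*(-1)*4)/9) - 3399) = 1/((64/9 + (1/9)*(-8)) - 3399) = 1/((64/9 - 8/9) - 3399) = 1/(56/9 - 3399) = 1/(-30535/9) = -9/30535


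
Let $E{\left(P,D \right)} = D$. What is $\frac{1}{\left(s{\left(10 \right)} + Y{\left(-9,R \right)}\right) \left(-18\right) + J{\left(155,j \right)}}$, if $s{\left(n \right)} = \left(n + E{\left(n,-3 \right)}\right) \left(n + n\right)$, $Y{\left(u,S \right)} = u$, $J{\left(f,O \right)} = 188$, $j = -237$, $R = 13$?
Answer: $- \frac{1}{2170} \approx -0.00046083$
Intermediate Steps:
$s{\left(n \right)} = 2 n \left(-3 + n\right)$ ($s{\left(n \right)} = \left(n - 3\right) \left(n + n\right) = \left(-3 + n\right) 2 n = 2 n \left(-3 + n\right)$)
$\frac{1}{\left(s{\left(10 \right)} + Y{\left(-9,R \right)}\right) \left(-18\right) + J{\left(155,j \right)}} = \frac{1}{\left(2 \cdot 10 \left(-3 + 10\right) - 9\right) \left(-18\right) + 188} = \frac{1}{\left(2 \cdot 10 \cdot 7 - 9\right) \left(-18\right) + 188} = \frac{1}{\left(140 - 9\right) \left(-18\right) + 188} = \frac{1}{131 \left(-18\right) + 188} = \frac{1}{-2358 + 188} = \frac{1}{-2170} = - \frac{1}{2170}$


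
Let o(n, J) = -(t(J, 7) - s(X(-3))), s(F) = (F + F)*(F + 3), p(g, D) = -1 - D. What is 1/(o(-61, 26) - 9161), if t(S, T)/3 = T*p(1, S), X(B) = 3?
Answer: -1/8558 ≈ -0.00011685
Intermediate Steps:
s(F) = 2*F*(3 + F) (s(F) = (2*F)*(3 + F) = 2*F*(3 + F))
t(S, T) = 3*T*(-1 - S) (t(S, T) = 3*(T*(-1 - S)) = 3*T*(-1 - S))
o(n, J) = 57 + 21*J (o(n, J) = -(-3*7*(1 + J) - 2*3*(3 + 3)) = -((-21 - 21*J) - 2*3*6) = -((-21 - 21*J) - 1*36) = -((-21 - 21*J) - 36) = -(-57 - 21*J) = 57 + 21*J)
1/(o(-61, 26) - 9161) = 1/((57 + 21*26) - 9161) = 1/((57 + 546) - 9161) = 1/(603 - 9161) = 1/(-8558) = -1/8558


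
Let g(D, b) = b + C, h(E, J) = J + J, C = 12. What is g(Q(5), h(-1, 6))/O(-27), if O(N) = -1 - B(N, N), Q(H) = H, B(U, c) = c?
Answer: 12/13 ≈ 0.92308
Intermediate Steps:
h(E, J) = 2*J
g(D, b) = 12 + b (g(D, b) = b + 12 = 12 + b)
O(N) = -1 - N
g(Q(5), h(-1, 6))/O(-27) = (12 + 2*6)/(-1 - 1*(-27)) = (12 + 12)/(-1 + 27) = 24/26 = 24*(1/26) = 12/13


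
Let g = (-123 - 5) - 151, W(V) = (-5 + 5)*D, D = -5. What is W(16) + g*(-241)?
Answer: 67239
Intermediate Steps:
W(V) = 0 (W(V) = (-5 + 5)*(-5) = 0*(-5) = 0)
g = -279 (g = -128 - 151 = -279)
W(16) + g*(-241) = 0 - 279*(-241) = 0 + 67239 = 67239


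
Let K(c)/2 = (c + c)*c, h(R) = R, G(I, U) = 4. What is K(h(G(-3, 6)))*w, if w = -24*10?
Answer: -15360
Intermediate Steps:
K(c) = 4*c² (K(c) = 2*((c + c)*c) = 2*((2*c)*c) = 2*(2*c²) = 4*c²)
w = -240
K(h(G(-3, 6)))*w = (4*4²)*(-240) = (4*16)*(-240) = 64*(-240) = -15360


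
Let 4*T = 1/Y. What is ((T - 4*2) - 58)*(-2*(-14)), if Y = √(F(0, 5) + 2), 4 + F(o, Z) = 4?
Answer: -1848 + 7*√2/2 ≈ -1843.1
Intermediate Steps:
F(o, Z) = 0 (F(o, Z) = -4 + 4 = 0)
Y = √2 (Y = √(0 + 2) = √2 ≈ 1.4142)
T = √2/8 (T = 1/(4*(√2)) = (√2/2)/4 = √2/8 ≈ 0.17678)
((T - 4*2) - 58)*(-2*(-14)) = ((√2/8 - 4*2) - 58)*(-2*(-14)) = ((√2/8 - 8) - 58)*28 = ((-8 + √2/8) - 58)*28 = (-66 + √2/8)*28 = -1848 + 7*√2/2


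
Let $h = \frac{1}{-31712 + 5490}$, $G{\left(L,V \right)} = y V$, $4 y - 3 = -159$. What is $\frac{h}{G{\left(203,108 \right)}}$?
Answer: $\frac{1}{110447064} \approx 9.0541 \cdot 10^{-9}$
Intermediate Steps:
$y = -39$ ($y = \frac{3}{4} + \frac{1}{4} \left(-159\right) = \frac{3}{4} - \frac{159}{4} = -39$)
$G{\left(L,V \right)} = - 39 V$
$h = - \frac{1}{26222}$ ($h = \frac{1}{-26222} = - \frac{1}{26222} \approx -3.8136 \cdot 10^{-5}$)
$\frac{h}{G{\left(203,108 \right)}} = - \frac{1}{26222 \left(\left(-39\right) 108\right)} = - \frac{1}{26222 \left(-4212\right)} = \left(- \frac{1}{26222}\right) \left(- \frac{1}{4212}\right) = \frac{1}{110447064}$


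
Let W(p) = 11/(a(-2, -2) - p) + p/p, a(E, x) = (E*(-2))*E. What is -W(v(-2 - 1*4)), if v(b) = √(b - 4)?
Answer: 7/37 - 11*I*√10/74 ≈ 0.18919 - 0.47007*I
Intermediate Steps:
a(E, x) = -2*E² (a(E, x) = (-2*E)*E = -2*E²)
v(b) = √(-4 + b)
W(p) = 1 + 11/(-8 - p) (W(p) = 11/(-2*(-2)² - p) + p/p = 11/(-2*4 - p) + 1 = 11/(-8 - p) + 1 = 1 + 11/(-8 - p))
-W(v(-2 - 1*4)) = -(-3 + √(-4 + (-2 - 1*4)))/(8 + √(-4 + (-2 - 1*4))) = -(-3 + √(-4 + (-2 - 4)))/(8 + √(-4 + (-2 - 4))) = -(-3 + √(-4 - 6))/(8 + √(-4 - 6)) = -(-3 + √(-10))/(8 + √(-10)) = -(-3 + I*√10)/(8 + I*√10)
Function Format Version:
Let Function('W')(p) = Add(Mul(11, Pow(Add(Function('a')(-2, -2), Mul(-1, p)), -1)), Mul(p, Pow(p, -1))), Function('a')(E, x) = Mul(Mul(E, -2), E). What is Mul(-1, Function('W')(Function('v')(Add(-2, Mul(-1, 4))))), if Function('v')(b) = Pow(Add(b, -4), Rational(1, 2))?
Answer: Add(Rational(7, 37), Mul(Rational(-11, 74), I, Pow(10, Rational(1, 2)))) ≈ Add(0.18919, Mul(-0.47007, I))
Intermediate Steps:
Function('a')(E, x) = Mul(-2, Pow(E, 2)) (Function('a')(E, x) = Mul(Mul(-2, E), E) = Mul(-2, Pow(E, 2)))
Function('v')(b) = Pow(Add(-4, b), Rational(1, 2))
Function('W')(p) = Add(1, Mul(11, Pow(Add(-8, Mul(-1, p)), -1))) (Function('W')(p) = Add(Mul(11, Pow(Add(Mul(-2, Pow(-2, 2)), Mul(-1, p)), -1)), Mul(p, Pow(p, -1))) = Add(Mul(11, Pow(Add(Mul(-2, 4), Mul(-1, p)), -1)), 1) = Add(Mul(11, Pow(Add(-8, Mul(-1, p)), -1)), 1) = Add(1, Mul(11, Pow(Add(-8, Mul(-1, p)), -1))))
Mul(-1, Function('W')(Function('v')(Add(-2, Mul(-1, 4))))) = Mul(-1, Mul(Pow(Add(8, Pow(Add(-4, Add(-2, Mul(-1, 4))), Rational(1, 2))), -1), Add(-3, Pow(Add(-4, Add(-2, Mul(-1, 4))), Rational(1, 2))))) = Mul(-1, Mul(Pow(Add(8, Pow(Add(-4, Add(-2, -4)), Rational(1, 2))), -1), Add(-3, Pow(Add(-4, Add(-2, -4)), Rational(1, 2))))) = Mul(-1, Mul(Pow(Add(8, Pow(Add(-4, -6), Rational(1, 2))), -1), Add(-3, Pow(Add(-4, -6), Rational(1, 2))))) = Mul(-1, Mul(Pow(Add(8, Pow(-10, Rational(1, 2))), -1), Add(-3, Pow(-10, Rational(1, 2))))) = Mul(-1, Mul(Pow(Add(8, Mul(I, Pow(10, Rational(1, 2)))), -1), Add(-3, Mul(I, Pow(10, Rational(1, 2)))))) = Mul(-1, Pow(Add(8, Mul(I, Pow(10, Rational(1, 2)))), -1), Add(-3, Mul(I, Pow(10, Rational(1, 2)))))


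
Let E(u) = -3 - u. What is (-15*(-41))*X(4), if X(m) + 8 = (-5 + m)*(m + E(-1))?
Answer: -6150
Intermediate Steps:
X(m) = -8 + (-5 + m)*(-2 + m) (X(m) = -8 + (-5 + m)*(m + (-3 - 1*(-1))) = -8 + (-5 + m)*(m + (-3 + 1)) = -8 + (-5 + m)*(m - 2) = -8 + (-5 + m)*(-2 + m))
(-15*(-41))*X(4) = (-15*(-41))*(2 + 4² - 7*4) = 615*(2 + 16 - 28) = 615*(-10) = -6150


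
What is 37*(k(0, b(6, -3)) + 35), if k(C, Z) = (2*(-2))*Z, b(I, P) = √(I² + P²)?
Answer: 1295 - 444*√5 ≈ 302.19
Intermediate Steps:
k(C, Z) = -4*Z
37*(k(0, b(6, -3)) + 35) = 37*(-4*√(6² + (-3)²) + 35) = 37*(-4*√(36 + 9) + 35) = 37*(-12*√5 + 35) = 37*(35 - 12*√5) = 1295 - 444*√5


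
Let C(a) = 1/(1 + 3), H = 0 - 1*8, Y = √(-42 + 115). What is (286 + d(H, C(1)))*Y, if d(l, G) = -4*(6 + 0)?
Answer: 262*√73 ≈ 2238.5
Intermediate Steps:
Y = √73 ≈ 8.5440
H = -8 (H = 0 - 8 = -8)
C(a) = ¼ (C(a) = 1/4 = ¼)
d(l, G) = -24 (d(l, G) = -4*6 = -24)
(286 + d(H, C(1)))*Y = (286 - 24)*√73 = 262*√73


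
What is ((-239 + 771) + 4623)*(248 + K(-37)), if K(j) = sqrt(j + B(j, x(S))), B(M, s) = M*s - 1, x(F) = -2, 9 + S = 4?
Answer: 1309370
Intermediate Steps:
S = -5 (S = -9 + 4 = -5)
B(M, s) = -1 + M*s
K(j) = sqrt(-1 - j) (K(j) = sqrt(j + (-1 + j*(-2))) = sqrt(j + (-1 - 2*j)) = sqrt(-1 - j))
((-239 + 771) + 4623)*(248 + K(-37)) = ((-239 + 771) + 4623)*(248 + sqrt(-1 - 1*(-37))) = (532 + 4623)*(248 + sqrt(-1 + 37)) = 5155*(248 + sqrt(36)) = 5155*(248 + 6) = 5155*254 = 1309370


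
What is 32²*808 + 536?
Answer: 827928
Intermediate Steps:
32²*808 + 536 = 1024*808 + 536 = 827392 + 536 = 827928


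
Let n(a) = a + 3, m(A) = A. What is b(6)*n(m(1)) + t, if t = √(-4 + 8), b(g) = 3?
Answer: 14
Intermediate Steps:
n(a) = 3 + a
t = 2 (t = √4 = 2)
b(6)*n(m(1)) + t = 3*(3 + 1) + 2 = 3*4 + 2 = 12 + 2 = 14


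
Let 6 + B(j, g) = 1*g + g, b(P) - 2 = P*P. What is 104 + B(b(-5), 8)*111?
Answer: 1214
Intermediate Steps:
b(P) = 2 + P**2 (b(P) = 2 + P*P = 2 + P**2)
B(j, g) = -6 + 2*g (B(j, g) = -6 + (1*g + g) = -6 + (g + g) = -6 + 2*g)
104 + B(b(-5), 8)*111 = 104 + (-6 + 2*8)*111 = 104 + (-6 + 16)*111 = 104 + 10*111 = 104 + 1110 = 1214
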